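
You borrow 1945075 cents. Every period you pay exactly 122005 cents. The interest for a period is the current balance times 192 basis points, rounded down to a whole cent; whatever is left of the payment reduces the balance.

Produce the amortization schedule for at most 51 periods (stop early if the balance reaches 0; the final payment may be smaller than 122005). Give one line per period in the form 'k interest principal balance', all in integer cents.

1. interest=⌊1945075·192/10000⌋=37345; principal=122005-37345=84660; balance=1945075-84660=1860415
2. interest=⌊1860415·192/10000⌋=35719; principal=122005-35719=86286; balance=1860415-86286=1774129
3. interest=⌊1774129·192/10000⌋=34063; principal=122005-34063=87942; balance=1774129-87942=1686187
4. interest=⌊1686187·192/10000⌋=32374; principal=122005-32374=89631; balance=1686187-89631=1596556
5. interest=⌊1596556·192/10000⌋=30653; principal=122005-30653=91352; balance=1596556-91352=1505204
6. interest=⌊1505204·192/10000⌋=28899; principal=122005-28899=93106; balance=1505204-93106=1412098
7. interest=⌊1412098·192/10000⌋=27112; principal=122005-27112=94893; balance=1412098-94893=1317205
8. interest=⌊1317205·192/10000⌋=25290; principal=122005-25290=96715; balance=1317205-96715=1220490
9. interest=⌊1220490·192/10000⌋=23433; principal=122005-23433=98572; balance=1220490-98572=1121918
10. interest=⌊1121918·192/10000⌋=21540; principal=122005-21540=100465; balance=1121918-100465=1021453
11. interest=⌊1021453·192/10000⌋=19611; principal=122005-19611=102394; balance=1021453-102394=919059
12. interest=⌊919059·192/10000⌋=17645; principal=122005-17645=104360; balance=919059-104360=814699
13. interest=⌊814699·192/10000⌋=15642; principal=122005-15642=106363; balance=814699-106363=708336
14. interest=⌊708336·192/10000⌋=13600; principal=122005-13600=108405; balance=708336-108405=599931
15. interest=⌊599931·192/10000⌋=11518; principal=122005-11518=110487; balance=599931-110487=489444
16. interest=⌊489444·192/10000⌋=9397; principal=122005-9397=112608; balance=489444-112608=376836
17. interest=⌊376836·192/10000⌋=7235; principal=122005-7235=114770; balance=376836-114770=262066
18. interest=⌊262066·192/10000⌋=5031; principal=122005-5031=116974; balance=262066-116974=145092
19. interest=⌊145092·192/10000⌋=2785; principal=122005-2785=119220; balance=145092-119220=25872
20. interest=⌊25872·192/10000⌋=496; principal=min(122005-496,25872)=25872; balance=25872-25872=0

1 37345 84660 1860415
2 35719 86286 1774129
3 34063 87942 1686187
4 32374 89631 1596556
5 30653 91352 1505204
6 28899 93106 1412098
7 27112 94893 1317205
8 25290 96715 1220490
9 23433 98572 1121918
10 21540 100465 1021453
11 19611 102394 919059
12 17645 104360 814699
13 15642 106363 708336
14 13600 108405 599931
15 11518 110487 489444
16 9397 112608 376836
17 7235 114770 262066
18 5031 116974 145092
19 2785 119220 25872
20 496 25872 0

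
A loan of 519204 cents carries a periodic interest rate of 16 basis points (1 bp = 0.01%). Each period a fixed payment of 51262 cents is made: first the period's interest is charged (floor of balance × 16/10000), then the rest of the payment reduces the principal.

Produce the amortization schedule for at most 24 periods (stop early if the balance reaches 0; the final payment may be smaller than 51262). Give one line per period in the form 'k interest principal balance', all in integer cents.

1. interest=⌊519204·16/10000⌋=830; principal=51262-830=50432; balance=519204-50432=468772
2. interest=⌊468772·16/10000⌋=750; principal=51262-750=50512; balance=468772-50512=418260
3. interest=⌊418260·16/10000⌋=669; principal=51262-669=50593; balance=418260-50593=367667
4. interest=⌊367667·16/10000⌋=588; principal=51262-588=50674; balance=367667-50674=316993
5. interest=⌊316993·16/10000⌋=507; principal=51262-507=50755; balance=316993-50755=266238
6. interest=⌊266238·16/10000⌋=425; principal=51262-425=50837; balance=266238-50837=215401
7. interest=⌊215401·16/10000⌋=344; principal=51262-344=50918; balance=215401-50918=164483
8. interest=⌊164483·16/10000⌋=263; principal=51262-263=50999; balance=164483-50999=113484
9. interest=⌊113484·16/10000⌋=181; principal=51262-181=51081; balance=113484-51081=62403
10. interest=⌊62403·16/10000⌋=99; principal=51262-99=51163; balance=62403-51163=11240
11. interest=⌊11240·16/10000⌋=17; principal=min(51262-17,11240)=11240; balance=11240-11240=0

1 830 50432 468772
2 750 50512 418260
3 669 50593 367667
4 588 50674 316993
5 507 50755 266238
6 425 50837 215401
7 344 50918 164483
8 263 50999 113484
9 181 51081 62403
10 99 51163 11240
11 17 11240 0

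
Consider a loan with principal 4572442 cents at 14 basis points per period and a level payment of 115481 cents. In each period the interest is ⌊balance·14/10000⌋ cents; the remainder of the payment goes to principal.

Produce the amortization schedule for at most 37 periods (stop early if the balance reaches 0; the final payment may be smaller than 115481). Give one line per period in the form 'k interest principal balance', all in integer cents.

1. interest=⌊4572442·14/10000⌋=6401; principal=115481-6401=109080; balance=4572442-109080=4463362
2. interest=⌊4463362·14/10000⌋=6248; principal=115481-6248=109233; balance=4463362-109233=4354129
3. interest=⌊4354129·14/10000⌋=6095; principal=115481-6095=109386; balance=4354129-109386=4244743
4. interest=⌊4244743·14/10000⌋=5942; principal=115481-5942=109539; balance=4244743-109539=4135204
5. interest=⌊4135204·14/10000⌋=5789; principal=115481-5789=109692; balance=4135204-109692=4025512
6. interest=⌊4025512·14/10000⌋=5635; principal=115481-5635=109846; balance=4025512-109846=3915666
7. interest=⌊3915666·14/10000⌋=5481; principal=115481-5481=110000; balance=3915666-110000=3805666
8. interest=⌊3805666·14/10000⌋=5327; principal=115481-5327=110154; balance=3805666-110154=3695512
9. interest=⌊3695512·14/10000⌋=5173; principal=115481-5173=110308; balance=3695512-110308=3585204
10. interest=⌊3585204·14/10000⌋=5019; principal=115481-5019=110462; balance=3585204-110462=3474742
11. interest=⌊3474742·14/10000⌋=4864; principal=115481-4864=110617; balance=3474742-110617=3364125
12. interest=⌊3364125·14/10000⌋=4709; principal=115481-4709=110772; balance=3364125-110772=3253353
13. interest=⌊3253353·14/10000⌋=4554; principal=115481-4554=110927; balance=3253353-110927=3142426
14. interest=⌊3142426·14/10000⌋=4399; principal=115481-4399=111082; balance=3142426-111082=3031344
15. interest=⌊3031344·14/10000⌋=4243; principal=115481-4243=111238; balance=3031344-111238=2920106
16. interest=⌊2920106·14/10000⌋=4088; principal=115481-4088=111393; balance=2920106-111393=2808713
17. interest=⌊2808713·14/10000⌋=3932; principal=115481-3932=111549; balance=2808713-111549=2697164
18. interest=⌊2697164·14/10000⌋=3776; principal=115481-3776=111705; balance=2697164-111705=2585459
19. interest=⌊2585459·14/10000⌋=3619; principal=115481-3619=111862; balance=2585459-111862=2473597
20. interest=⌊2473597·14/10000⌋=3463; principal=115481-3463=112018; balance=2473597-112018=2361579
21. interest=⌊2361579·14/10000⌋=3306; principal=115481-3306=112175; balance=2361579-112175=2249404
22. interest=⌊2249404·14/10000⌋=3149; principal=115481-3149=112332; balance=2249404-112332=2137072
23. interest=⌊2137072·14/10000⌋=2991; principal=115481-2991=112490; balance=2137072-112490=2024582
24. interest=⌊2024582·14/10000⌋=2834; principal=115481-2834=112647; balance=2024582-112647=1911935
25. interest=⌊1911935·14/10000⌋=2676; principal=115481-2676=112805; balance=1911935-112805=1799130
26. interest=⌊1799130·14/10000⌋=2518; principal=115481-2518=112963; balance=1799130-112963=1686167
27. interest=⌊1686167·14/10000⌋=2360; principal=115481-2360=113121; balance=1686167-113121=1573046
28. interest=⌊1573046·14/10000⌋=2202; principal=115481-2202=113279; balance=1573046-113279=1459767
29. interest=⌊1459767·14/10000⌋=2043; principal=115481-2043=113438; balance=1459767-113438=1346329
30. interest=⌊1346329·14/10000⌋=1884; principal=115481-1884=113597; balance=1346329-113597=1232732
31. interest=⌊1232732·14/10000⌋=1725; principal=115481-1725=113756; balance=1232732-113756=1118976
32. interest=⌊1118976·14/10000⌋=1566; principal=115481-1566=113915; balance=1118976-113915=1005061
33. interest=⌊1005061·14/10000⌋=1407; principal=115481-1407=114074; balance=1005061-114074=890987
34. interest=⌊890987·14/10000⌋=1247; principal=115481-1247=114234; balance=890987-114234=776753
35. interest=⌊776753·14/10000⌋=1087; principal=115481-1087=114394; balance=776753-114394=662359
36. interest=⌊662359·14/10000⌋=927; principal=115481-927=114554; balance=662359-114554=547805
37. interest=⌊547805·14/10000⌋=766; principal=115481-766=114715; balance=547805-114715=433090

1 6401 109080 4463362
2 6248 109233 4354129
3 6095 109386 4244743
4 5942 109539 4135204
5 5789 109692 4025512
6 5635 109846 3915666
7 5481 110000 3805666
8 5327 110154 3695512
9 5173 110308 3585204
10 5019 110462 3474742
11 4864 110617 3364125
12 4709 110772 3253353
13 4554 110927 3142426
14 4399 111082 3031344
15 4243 111238 2920106
16 4088 111393 2808713
17 3932 111549 2697164
18 3776 111705 2585459
19 3619 111862 2473597
20 3463 112018 2361579
21 3306 112175 2249404
22 3149 112332 2137072
23 2991 112490 2024582
24 2834 112647 1911935
25 2676 112805 1799130
26 2518 112963 1686167
27 2360 113121 1573046
28 2202 113279 1459767
29 2043 113438 1346329
30 1884 113597 1232732
31 1725 113756 1118976
32 1566 113915 1005061
33 1407 114074 890987
34 1247 114234 776753
35 1087 114394 662359
36 927 114554 547805
37 766 114715 433090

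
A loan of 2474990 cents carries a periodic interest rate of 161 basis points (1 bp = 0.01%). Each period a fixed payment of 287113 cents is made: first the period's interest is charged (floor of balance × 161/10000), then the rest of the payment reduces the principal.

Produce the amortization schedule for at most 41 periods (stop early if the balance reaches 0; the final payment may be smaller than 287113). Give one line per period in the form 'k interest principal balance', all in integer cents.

1. interest=⌊2474990·161/10000⌋=39847; principal=287113-39847=247266; balance=2474990-247266=2227724
2. interest=⌊2227724·161/10000⌋=35866; principal=287113-35866=251247; balance=2227724-251247=1976477
3. interest=⌊1976477·161/10000⌋=31821; principal=287113-31821=255292; balance=1976477-255292=1721185
4. interest=⌊1721185·161/10000⌋=27711; principal=287113-27711=259402; balance=1721185-259402=1461783
5. interest=⌊1461783·161/10000⌋=23534; principal=287113-23534=263579; balance=1461783-263579=1198204
6. interest=⌊1198204·161/10000⌋=19291; principal=287113-19291=267822; balance=1198204-267822=930382
7. interest=⌊930382·161/10000⌋=14979; principal=287113-14979=272134; balance=930382-272134=658248
8. interest=⌊658248·161/10000⌋=10597; principal=287113-10597=276516; balance=658248-276516=381732
9. interest=⌊381732·161/10000⌋=6145; principal=287113-6145=280968; balance=381732-280968=100764
10. interest=⌊100764·161/10000⌋=1622; principal=min(287113-1622,100764)=100764; balance=100764-100764=0

1 39847 247266 2227724
2 35866 251247 1976477
3 31821 255292 1721185
4 27711 259402 1461783
5 23534 263579 1198204
6 19291 267822 930382
7 14979 272134 658248
8 10597 276516 381732
9 6145 280968 100764
10 1622 100764 0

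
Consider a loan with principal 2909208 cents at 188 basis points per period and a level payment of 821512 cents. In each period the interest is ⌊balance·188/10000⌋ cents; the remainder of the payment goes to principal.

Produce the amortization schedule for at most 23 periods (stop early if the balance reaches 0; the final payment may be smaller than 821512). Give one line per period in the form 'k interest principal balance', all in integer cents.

1 54693 766819 2142389
2 40276 781236 1361153
3 25589 795923 565230
4 10626 565230 0

1. interest=⌊2909208·188/10000⌋=54693; principal=821512-54693=766819; balance=2909208-766819=2142389
2. interest=⌊2142389·188/10000⌋=40276; principal=821512-40276=781236; balance=2142389-781236=1361153
3. interest=⌊1361153·188/10000⌋=25589; principal=821512-25589=795923; balance=1361153-795923=565230
4. interest=⌊565230·188/10000⌋=10626; principal=min(821512-10626,565230)=565230; balance=565230-565230=0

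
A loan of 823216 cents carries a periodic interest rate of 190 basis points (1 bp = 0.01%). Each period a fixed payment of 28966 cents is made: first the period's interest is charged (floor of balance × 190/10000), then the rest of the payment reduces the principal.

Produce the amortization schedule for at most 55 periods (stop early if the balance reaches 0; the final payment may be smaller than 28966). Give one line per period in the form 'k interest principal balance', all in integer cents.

1. interest=⌊823216·190/10000⌋=15641; principal=28966-15641=13325; balance=823216-13325=809891
2. interest=⌊809891·190/10000⌋=15387; principal=28966-15387=13579; balance=809891-13579=796312
3. interest=⌊796312·190/10000⌋=15129; principal=28966-15129=13837; balance=796312-13837=782475
4. interest=⌊782475·190/10000⌋=14867; principal=28966-14867=14099; balance=782475-14099=768376
5. interest=⌊768376·190/10000⌋=14599; principal=28966-14599=14367; balance=768376-14367=754009
6. interest=⌊754009·190/10000⌋=14326; principal=28966-14326=14640; balance=754009-14640=739369
7. interest=⌊739369·190/10000⌋=14048; principal=28966-14048=14918; balance=739369-14918=724451
8. interest=⌊724451·190/10000⌋=13764; principal=28966-13764=15202; balance=724451-15202=709249
9. interest=⌊709249·190/10000⌋=13475; principal=28966-13475=15491; balance=709249-15491=693758
10. interest=⌊693758·190/10000⌋=13181; principal=28966-13181=15785; balance=693758-15785=677973
11. interest=⌊677973·190/10000⌋=12881; principal=28966-12881=16085; balance=677973-16085=661888
12. interest=⌊661888·190/10000⌋=12575; principal=28966-12575=16391; balance=661888-16391=645497
13. interest=⌊645497·190/10000⌋=12264; principal=28966-12264=16702; balance=645497-16702=628795
14. interest=⌊628795·190/10000⌋=11947; principal=28966-11947=17019; balance=628795-17019=611776
15. interest=⌊611776·190/10000⌋=11623; principal=28966-11623=17343; balance=611776-17343=594433
16. interest=⌊594433·190/10000⌋=11294; principal=28966-11294=17672; balance=594433-17672=576761
17. interest=⌊576761·190/10000⌋=10958; principal=28966-10958=18008; balance=576761-18008=558753
18. interest=⌊558753·190/10000⌋=10616; principal=28966-10616=18350; balance=558753-18350=540403
19. interest=⌊540403·190/10000⌋=10267; principal=28966-10267=18699; balance=540403-18699=521704
20. interest=⌊521704·190/10000⌋=9912; principal=28966-9912=19054; balance=521704-19054=502650
21. interest=⌊502650·190/10000⌋=9550; principal=28966-9550=19416; balance=502650-19416=483234
22. interest=⌊483234·190/10000⌋=9181; principal=28966-9181=19785; balance=483234-19785=463449
23. interest=⌊463449·190/10000⌋=8805; principal=28966-8805=20161; balance=463449-20161=443288
24. interest=⌊443288·190/10000⌋=8422; principal=28966-8422=20544; balance=443288-20544=422744
25. interest=⌊422744·190/10000⌋=8032; principal=28966-8032=20934; balance=422744-20934=401810
26. interest=⌊401810·190/10000⌋=7634; principal=28966-7634=21332; balance=401810-21332=380478
27. interest=⌊380478·190/10000⌋=7229; principal=28966-7229=21737; balance=380478-21737=358741
28. interest=⌊358741·190/10000⌋=6816; principal=28966-6816=22150; balance=358741-22150=336591
29. interest=⌊336591·190/10000⌋=6395; principal=28966-6395=22571; balance=336591-22571=314020
30. interest=⌊314020·190/10000⌋=5966; principal=28966-5966=23000; balance=314020-23000=291020
31. interest=⌊291020·190/10000⌋=5529; principal=28966-5529=23437; balance=291020-23437=267583
32. interest=⌊267583·190/10000⌋=5084; principal=28966-5084=23882; balance=267583-23882=243701
33. interest=⌊243701·190/10000⌋=4630; principal=28966-4630=24336; balance=243701-24336=219365
34. interest=⌊219365·190/10000⌋=4167; principal=28966-4167=24799; balance=219365-24799=194566
35. interest=⌊194566·190/10000⌋=3696; principal=28966-3696=25270; balance=194566-25270=169296
36. interest=⌊169296·190/10000⌋=3216; principal=28966-3216=25750; balance=169296-25750=143546
37. interest=⌊143546·190/10000⌋=2727; principal=28966-2727=26239; balance=143546-26239=117307
38. interest=⌊117307·190/10000⌋=2228; principal=28966-2228=26738; balance=117307-26738=90569
39. interest=⌊90569·190/10000⌋=1720; principal=28966-1720=27246; balance=90569-27246=63323
40. interest=⌊63323·190/10000⌋=1203; principal=28966-1203=27763; balance=63323-27763=35560
41. interest=⌊35560·190/10000⌋=675; principal=28966-675=28291; balance=35560-28291=7269
42. interest=⌊7269·190/10000⌋=138; principal=min(28966-138,7269)=7269; balance=7269-7269=0

1 15641 13325 809891
2 15387 13579 796312
3 15129 13837 782475
4 14867 14099 768376
5 14599 14367 754009
6 14326 14640 739369
7 14048 14918 724451
8 13764 15202 709249
9 13475 15491 693758
10 13181 15785 677973
11 12881 16085 661888
12 12575 16391 645497
13 12264 16702 628795
14 11947 17019 611776
15 11623 17343 594433
16 11294 17672 576761
17 10958 18008 558753
18 10616 18350 540403
19 10267 18699 521704
20 9912 19054 502650
21 9550 19416 483234
22 9181 19785 463449
23 8805 20161 443288
24 8422 20544 422744
25 8032 20934 401810
26 7634 21332 380478
27 7229 21737 358741
28 6816 22150 336591
29 6395 22571 314020
30 5966 23000 291020
31 5529 23437 267583
32 5084 23882 243701
33 4630 24336 219365
34 4167 24799 194566
35 3696 25270 169296
36 3216 25750 143546
37 2727 26239 117307
38 2228 26738 90569
39 1720 27246 63323
40 1203 27763 35560
41 675 28291 7269
42 138 7269 0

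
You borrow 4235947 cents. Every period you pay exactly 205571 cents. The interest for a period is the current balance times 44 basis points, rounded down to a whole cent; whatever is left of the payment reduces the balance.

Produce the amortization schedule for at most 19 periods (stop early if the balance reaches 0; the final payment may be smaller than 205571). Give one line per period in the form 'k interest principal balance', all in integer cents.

1. interest=⌊4235947·44/10000⌋=18638; principal=205571-18638=186933; balance=4235947-186933=4049014
2. interest=⌊4049014·44/10000⌋=17815; principal=205571-17815=187756; balance=4049014-187756=3861258
3. interest=⌊3861258·44/10000⌋=16989; principal=205571-16989=188582; balance=3861258-188582=3672676
4. interest=⌊3672676·44/10000⌋=16159; principal=205571-16159=189412; balance=3672676-189412=3483264
5. interest=⌊3483264·44/10000⌋=15326; principal=205571-15326=190245; balance=3483264-190245=3293019
6. interest=⌊3293019·44/10000⌋=14489; principal=205571-14489=191082; balance=3293019-191082=3101937
7. interest=⌊3101937·44/10000⌋=13648; principal=205571-13648=191923; balance=3101937-191923=2910014
8. interest=⌊2910014·44/10000⌋=12804; principal=205571-12804=192767; balance=2910014-192767=2717247
9. interest=⌊2717247·44/10000⌋=11955; principal=205571-11955=193616; balance=2717247-193616=2523631
10. interest=⌊2523631·44/10000⌋=11103; principal=205571-11103=194468; balance=2523631-194468=2329163
11. interest=⌊2329163·44/10000⌋=10248; principal=205571-10248=195323; balance=2329163-195323=2133840
12. interest=⌊2133840·44/10000⌋=9388; principal=205571-9388=196183; balance=2133840-196183=1937657
13. interest=⌊1937657·44/10000⌋=8525; principal=205571-8525=197046; balance=1937657-197046=1740611
14. interest=⌊1740611·44/10000⌋=7658; principal=205571-7658=197913; balance=1740611-197913=1542698
15. interest=⌊1542698·44/10000⌋=6787; principal=205571-6787=198784; balance=1542698-198784=1343914
16. interest=⌊1343914·44/10000⌋=5913; principal=205571-5913=199658; balance=1343914-199658=1144256
17. interest=⌊1144256·44/10000⌋=5034; principal=205571-5034=200537; balance=1144256-200537=943719
18. interest=⌊943719·44/10000⌋=4152; principal=205571-4152=201419; balance=943719-201419=742300
19. interest=⌊742300·44/10000⌋=3266; principal=205571-3266=202305; balance=742300-202305=539995

1 18638 186933 4049014
2 17815 187756 3861258
3 16989 188582 3672676
4 16159 189412 3483264
5 15326 190245 3293019
6 14489 191082 3101937
7 13648 191923 2910014
8 12804 192767 2717247
9 11955 193616 2523631
10 11103 194468 2329163
11 10248 195323 2133840
12 9388 196183 1937657
13 8525 197046 1740611
14 7658 197913 1542698
15 6787 198784 1343914
16 5913 199658 1144256
17 5034 200537 943719
18 4152 201419 742300
19 3266 202305 539995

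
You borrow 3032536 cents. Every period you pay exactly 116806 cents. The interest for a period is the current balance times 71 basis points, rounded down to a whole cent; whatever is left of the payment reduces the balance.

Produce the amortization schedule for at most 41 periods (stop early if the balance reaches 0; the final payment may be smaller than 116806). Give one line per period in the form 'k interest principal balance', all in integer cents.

1. interest=⌊3032536·71/10000⌋=21531; principal=116806-21531=95275; balance=3032536-95275=2937261
2. interest=⌊2937261·71/10000⌋=20854; principal=116806-20854=95952; balance=2937261-95952=2841309
3. interest=⌊2841309·71/10000⌋=20173; principal=116806-20173=96633; balance=2841309-96633=2744676
4. interest=⌊2744676·71/10000⌋=19487; principal=116806-19487=97319; balance=2744676-97319=2647357
5. interest=⌊2647357·71/10000⌋=18796; principal=116806-18796=98010; balance=2647357-98010=2549347
6. interest=⌊2549347·71/10000⌋=18100; principal=116806-18100=98706; balance=2549347-98706=2450641
7. interest=⌊2450641·71/10000⌋=17399; principal=116806-17399=99407; balance=2450641-99407=2351234
8. interest=⌊2351234·71/10000⌋=16693; principal=116806-16693=100113; balance=2351234-100113=2251121
9. interest=⌊2251121·71/10000⌋=15982; principal=116806-15982=100824; balance=2251121-100824=2150297
10. interest=⌊2150297·71/10000⌋=15267; principal=116806-15267=101539; balance=2150297-101539=2048758
11. interest=⌊2048758·71/10000⌋=14546; principal=116806-14546=102260; balance=2048758-102260=1946498
12. interest=⌊1946498·71/10000⌋=13820; principal=116806-13820=102986; balance=1946498-102986=1843512
13. interest=⌊1843512·71/10000⌋=13088; principal=116806-13088=103718; balance=1843512-103718=1739794
14. interest=⌊1739794·71/10000⌋=12352; principal=116806-12352=104454; balance=1739794-104454=1635340
15. interest=⌊1635340·71/10000⌋=11610; principal=116806-11610=105196; balance=1635340-105196=1530144
16. interest=⌊1530144·71/10000⌋=10864; principal=116806-10864=105942; balance=1530144-105942=1424202
17. interest=⌊1424202·71/10000⌋=10111; principal=116806-10111=106695; balance=1424202-106695=1317507
18. interest=⌊1317507·71/10000⌋=9354; principal=116806-9354=107452; balance=1317507-107452=1210055
19. interest=⌊1210055·71/10000⌋=8591; principal=116806-8591=108215; balance=1210055-108215=1101840
20. interest=⌊1101840·71/10000⌋=7823; principal=116806-7823=108983; balance=1101840-108983=992857
21. interest=⌊992857·71/10000⌋=7049; principal=116806-7049=109757; balance=992857-109757=883100
22. interest=⌊883100·71/10000⌋=6270; principal=116806-6270=110536; balance=883100-110536=772564
23. interest=⌊772564·71/10000⌋=5485; principal=116806-5485=111321; balance=772564-111321=661243
24. interest=⌊661243·71/10000⌋=4694; principal=116806-4694=112112; balance=661243-112112=549131
25. interest=⌊549131·71/10000⌋=3898; principal=116806-3898=112908; balance=549131-112908=436223
26. interest=⌊436223·71/10000⌋=3097; principal=116806-3097=113709; balance=436223-113709=322514
27. interest=⌊322514·71/10000⌋=2289; principal=116806-2289=114517; balance=322514-114517=207997
28. interest=⌊207997·71/10000⌋=1476; principal=116806-1476=115330; balance=207997-115330=92667
29. interest=⌊92667·71/10000⌋=657; principal=min(116806-657,92667)=92667; balance=92667-92667=0

1 21531 95275 2937261
2 20854 95952 2841309
3 20173 96633 2744676
4 19487 97319 2647357
5 18796 98010 2549347
6 18100 98706 2450641
7 17399 99407 2351234
8 16693 100113 2251121
9 15982 100824 2150297
10 15267 101539 2048758
11 14546 102260 1946498
12 13820 102986 1843512
13 13088 103718 1739794
14 12352 104454 1635340
15 11610 105196 1530144
16 10864 105942 1424202
17 10111 106695 1317507
18 9354 107452 1210055
19 8591 108215 1101840
20 7823 108983 992857
21 7049 109757 883100
22 6270 110536 772564
23 5485 111321 661243
24 4694 112112 549131
25 3898 112908 436223
26 3097 113709 322514
27 2289 114517 207997
28 1476 115330 92667
29 657 92667 0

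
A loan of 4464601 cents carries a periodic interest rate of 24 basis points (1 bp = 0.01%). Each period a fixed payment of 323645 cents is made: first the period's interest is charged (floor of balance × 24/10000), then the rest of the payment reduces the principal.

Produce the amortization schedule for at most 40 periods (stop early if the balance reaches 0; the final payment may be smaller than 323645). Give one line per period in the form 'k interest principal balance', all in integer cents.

1. interest=⌊4464601·24/10000⌋=10715; principal=323645-10715=312930; balance=4464601-312930=4151671
2. interest=⌊4151671·24/10000⌋=9964; principal=323645-9964=313681; balance=4151671-313681=3837990
3. interest=⌊3837990·24/10000⌋=9211; principal=323645-9211=314434; balance=3837990-314434=3523556
4. interest=⌊3523556·24/10000⌋=8456; principal=323645-8456=315189; balance=3523556-315189=3208367
5. interest=⌊3208367·24/10000⌋=7700; principal=323645-7700=315945; balance=3208367-315945=2892422
6. interest=⌊2892422·24/10000⌋=6941; principal=323645-6941=316704; balance=2892422-316704=2575718
7. interest=⌊2575718·24/10000⌋=6181; principal=323645-6181=317464; balance=2575718-317464=2258254
8. interest=⌊2258254·24/10000⌋=5419; principal=323645-5419=318226; balance=2258254-318226=1940028
9. interest=⌊1940028·24/10000⌋=4656; principal=323645-4656=318989; balance=1940028-318989=1621039
10. interest=⌊1621039·24/10000⌋=3890; principal=323645-3890=319755; balance=1621039-319755=1301284
11. interest=⌊1301284·24/10000⌋=3123; principal=323645-3123=320522; balance=1301284-320522=980762
12. interest=⌊980762·24/10000⌋=2353; principal=323645-2353=321292; balance=980762-321292=659470
13. interest=⌊659470·24/10000⌋=1582; principal=323645-1582=322063; balance=659470-322063=337407
14. interest=⌊337407·24/10000⌋=809; principal=323645-809=322836; balance=337407-322836=14571
15. interest=⌊14571·24/10000⌋=34; principal=min(323645-34,14571)=14571; balance=14571-14571=0

1 10715 312930 4151671
2 9964 313681 3837990
3 9211 314434 3523556
4 8456 315189 3208367
5 7700 315945 2892422
6 6941 316704 2575718
7 6181 317464 2258254
8 5419 318226 1940028
9 4656 318989 1621039
10 3890 319755 1301284
11 3123 320522 980762
12 2353 321292 659470
13 1582 322063 337407
14 809 322836 14571
15 34 14571 0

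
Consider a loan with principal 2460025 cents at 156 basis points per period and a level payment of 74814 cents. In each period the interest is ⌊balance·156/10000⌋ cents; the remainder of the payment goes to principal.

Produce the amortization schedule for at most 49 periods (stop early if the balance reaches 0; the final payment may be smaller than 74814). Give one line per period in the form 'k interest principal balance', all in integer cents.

1. interest=⌊2460025·156/10000⌋=38376; principal=74814-38376=36438; balance=2460025-36438=2423587
2. interest=⌊2423587·156/10000⌋=37807; principal=74814-37807=37007; balance=2423587-37007=2386580
3. interest=⌊2386580·156/10000⌋=37230; principal=74814-37230=37584; balance=2386580-37584=2348996
4. interest=⌊2348996·156/10000⌋=36644; principal=74814-36644=38170; balance=2348996-38170=2310826
5. interest=⌊2310826·156/10000⌋=36048; principal=74814-36048=38766; balance=2310826-38766=2272060
6. interest=⌊2272060·156/10000⌋=35444; principal=74814-35444=39370; balance=2272060-39370=2232690
7. interest=⌊2232690·156/10000⌋=34829; principal=74814-34829=39985; balance=2232690-39985=2192705
8. interest=⌊2192705·156/10000⌋=34206; principal=74814-34206=40608; balance=2192705-40608=2152097
9. interest=⌊2152097·156/10000⌋=33572; principal=74814-33572=41242; balance=2152097-41242=2110855
10. interest=⌊2110855·156/10000⌋=32929; principal=74814-32929=41885; balance=2110855-41885=2068970
11. interest=⌊2068970·156/10000⌋=32275; principal=74814-32275=42539; balance=2068970-42539=2026431
12. interest=⌊2026431·156/10000⌋=31612; principal=74814-31612=43202; balance=2026431-43202=1983229
13. interest=⌊1983229·156/10000⌋=30938; principal=74814-30938=43876; balance=1983229-43876=1939353
14. interest=⌊1939353·156/10000⌋=30253; principal=74814-30253=44561; balance=1939353-44561=1894792
15. interest=⌊1894792·156/10000⌋=29558; principal=74814-29558=45256; balance=1894792-45256=1849536
16. interest=⌊1849536·156/10000⌋=28852; principal=74814-28852=45962; balance=1849536-45962=1803574
17. interest=⌊1803574·156/10000⌋=28135; principal=74814-28135=46679; balance=1803574-46679=1756895
18. interest=⌊1756895·156/10000⌋=27407; principal=74814-27407=47407; balance=1756895-47407=1709488
19. interest=⌊1709488·156/10000⌋=26668; principal=74814-26668=48146; balance=1709488-48146=1661342
20. interest=⌊1661342·156/10000⌋=25916; principal=74814-25916=48898; balance=1661342-48898=1612444
21. interest=⌊1612444·156/10000⌋=25154; principal=74814-25154=49660; balance=1612444-49660=1562784
22. interest=⌊1562784·156/10000⌋=24379; principal=74814-24379=50435; balance=1562784-50435=1512349
23. interest=⌊1512349·156/10000⌋=23592; principal=74814-23592=51222; balance=1512349-51222=1461127
24. interest=⌊1461127·156/10000⌋=22793; principal=74814-22793=52021; balance=1461127-52021=1409106
25. interest=⌊1409106·156/10000⌋=21982; principal=74814-21982=52832; balance=1409106-52832=1356274
26. interest=⌊1356274·156/10000⌋=21157; principal=74814-21157=53657; balance=1356274-53657=1302617
27. interest=⌊1302617·156/10000⌋=20320; principal=74814-20320=54494; balance=1302617-54494=1248123
28. interest=⌊1248123·156/10000⌋=19470; principal=74814-19470=55344; balance=1248123-55344=1192779
29. interest=⌊1192779·156/10000⌋=18607; principal=74814-18607=56207; balance=1192779-56207=1136572
30. interest=⌊1136572·156/10000⌋=17730; principal=74814-17730=57084; balance=1136572-57084=1079488
31. interest=⌊1079488·156/10000⌋=16840; principal=74814-16840=57974; balance=1079488-57974=1021514
32. interest=⌊1021514·156/10000⌋=15935; principal=74814-15935=58879; balance=1021514-58879=962635
33. interest=⌊962635·156/10000⌋=15017; principal=74814-15017=59797; balance=962635-59797=902838
34. interest=⌊902838·156/10000⌋=14084; principal=74814-14084=60730; balance=902838-60730=842108
35. interest=⌊842108·156/10000⌋=13136; principal=74814-13136=61678; balance=842108-61678=780430
36. interest=⌊780430·156/10000⌋=12174; principal=74814-12174=62640; balance=780430-62640=717790
37. interest=⌊717790·156/10000⌋=11197; principal=74814-11197=63617; balance=717790-63617=654173
38. interest=⌊654173·156/10000⌋=10205; principal=74814-10205=64609; balance=654173-64609=589564
39. interest=⌊589564·156/10000⌋=9197; principal=74814-9197=65617; balance=589564-65617=523947
40. interest=⌊523947·156/10000⌋=8173; principal=74814-8173=66641; balance=523947-66641=457306
41. interest=⌊457306·156/10000⌋=7133; principal=74814-7133=67681; balance=457306-67681=389625
42. interest=⌊389625·156/10000⌋=6078; principal=74814-6078=68736; balance=389625-68736=320889
43. interest=⌊320889·156/10000⌋=5005; principal=74814-5005=69809; balance=320889-69809=251080
44. interest=⌊251080·156/10000⌋=3916; principal=74814-3916=70898; balance=251080-70898=180182
45. interest=⌊180182·156/10000⌋=2810; principal=74814-2810=72004; balance=180182-72004=108178
46. interest=⌊108178·156/10000⌋=1687; principal=74814-1687=73127; balance=108178-73127=35051
47. interest=⌊35051·156/10000⌋=546; principal=min(74814-546,35051)=35051; balance=35051-35051=0

1 38376 36438 2423587
2 37807 37007 2386580
3 37230 37584 2348996
4 36644 38170 2310826
5 36048 38766 2272060
6 35444 39370 2232690
7 34829 39985 2192705
8 34206 40608 2152097
9 33572 41242 2110855
10 32929 41885 2068970
11 32275 42539 2026431
12 31612 43202 1983229
13 30938 43876 1939353
14 30253 44561 1894792
15 29558 45256 1849536
16 28852 45962 1803574
17 28135 46679 1756895
18 27407 47407 1709488
19 26668 48146 1661342
20 25916 48898 1612444
21 25154 49660 1562784
22 24379 50435 1512349
23 23592 51222 1461127
24 22793 52021 1409106
25 21982 52832 1356274
26 21157 53657 1302617
27 20320 54494 1248123
28 19470 55344 1192779
29 18607 56207 1136572
30 17730 57084 1079488
31 16840 57974 1021514
32 15935 58879 962635
33 15017 59797 902838
34 14084 60730 842108
35 13136 61678 780430
36 12174 62640 717790
37 11197 63617 654173
38 10205 64609 589564
39 9197 65617 523947
40 8173 66641 457306
41 7133 67681 389625
42 6078 68736 320889
43 5005 69809 251080
44 3916 70898 180182
45 2810 72004 108178
46 1687 73127 35051
47 546 35051 0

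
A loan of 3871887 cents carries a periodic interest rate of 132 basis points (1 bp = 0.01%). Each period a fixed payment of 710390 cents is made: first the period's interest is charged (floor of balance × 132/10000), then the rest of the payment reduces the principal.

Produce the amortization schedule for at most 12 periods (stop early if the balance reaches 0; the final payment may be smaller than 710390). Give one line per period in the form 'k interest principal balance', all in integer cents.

1 51108 659282 3212605
2 42406 667984 2544621
3 33588 676802 1867819
4 24655 685735 1182084
5 15603 694787 487297
6 6432 487297 0

1. interest=⌊3871887·132/10000⌋=51108; principal=710390-51108=659282; balance=3871887-659282=3212605
2. interest=⌊3212605·132/10000⌋=42406; principal=710390-42406=667984; balance=3212605-667984=2544621
3. interest=⌊2544621·132/10000⌋=33588; principal=710390-33588=676802; balance=2544621-676802=1867819
4. interest=⌊1867819·132/10000⌋=24655; principal=710390-24655=685735; balance=1867819-685735=1182084
5. interest=⌊1182084·132/10000⌋=15603; principal=710390-15603=694787; balance=1182084-694787=487297
6. interest=⌊487297·132/10000⌋=6432; principal=min(710390-6432,487297)=487297; balance=487297-487297=0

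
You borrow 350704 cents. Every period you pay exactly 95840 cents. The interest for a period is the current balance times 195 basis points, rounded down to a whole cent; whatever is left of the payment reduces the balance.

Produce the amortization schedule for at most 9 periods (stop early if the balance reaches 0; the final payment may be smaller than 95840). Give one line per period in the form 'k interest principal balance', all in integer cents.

1. interest=⌊350704·195/10000⌋=6838; principal=95840-6838=89002; balance=350704-89002=261702
2. interest=⌊261702·195/10000⌋=5103; principal=95840-5103=90737; balance=261702-90737=170965
3. interest=⌊170965·195/10000⌋=3333; principal=95840-3333=92507; balance=170965-92507=78458
4. interest=⌊78458·195/10000⌋=1529; principal=min(95840-1529,78458)=78458; balance=78458-78458=0

1 6838 89002 261702
2 5103 90737 170965
3 3333 92507 78458
4 1529 78458 0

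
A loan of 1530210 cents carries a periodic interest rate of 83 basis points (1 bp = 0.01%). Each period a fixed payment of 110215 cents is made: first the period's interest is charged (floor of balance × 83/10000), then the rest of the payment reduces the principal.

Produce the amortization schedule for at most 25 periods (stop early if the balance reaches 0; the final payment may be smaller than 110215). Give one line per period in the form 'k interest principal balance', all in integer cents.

1 12700 97515 1432695
2 11891 98324 1334371
3 11075 99140 1235231
4 10252 99963 1135268
5 9422 100793 1034475
6 8586 101629 932846
7 7742 102473 830373
8 6892 103323 727050
9 6034 104181 622869
10 5169 105046 517823
11 4297 105918 411905
12 3418 106797 305108
13 2532 107683 197425
14 1638 108577 88848
15 737 88848 0

1. interest=⌊1530210·83/10000⌋=12700; principal=110215-12700=97515; balance=1530210-97515=1432695
2. interest=⌊1432695·83/10000⌋=11891; principal=110215-11891=98324; balance=1432695-98324=1334371
3. interest=⌊1334371·83/10000⌋=11075; principal=110215-11075=99140; balance=1334371-99140=1235231
4. interest=⌊1235231·83/10000⌋=10252; principal=110215-10252=99963; balance=1235231-99963=1135268
5. interest=⌊1135268·83/10000⌋=9422; principal=110215-9422=100793; balance=1135268-100793=1034475
6. interest=⌊1034475·83/10000⌋=8586; principal=110215-8586=101629; balance=1034475-101629=932846
7. interest=⌊932846·83/10000⌋=7742; principal=110215-7742=102473; balance=932846-102473=830373
8. interest=⌊830373·83/10000⌋=6892; principal=110215-6892=103323; balance=830373-103323=727050
9. interest=⌊727050·83/10000⌋=6034; principal=110215-6034=104181; balance=727050-104181=622869
10. interest=⌊622869·83/10000⌋=5169; principal=110215-5169=105046; balance=622869-105046=517823
11. interest=⌊517823·83/10000⌋=4297; principal=110215-4297=105918; balance=517823-105918=411905
12. interest=⌊411905·83/10000⌋=3418; principal=110215-3418=106797; balance=411905-106797=305108
13. interest=⌊305108·83/10000⌋=2532; principal=110215-2532=107683; balance=305108-107683=197425
14. interest=⌊197425·83/10000⌋=1638; principal=110215-1638=108577; balance=197425-108577=88848
15. interest=⌊88848·83/10000⌋=737; principal=min(110215-737,88848)=88848; balance=88848-88848=0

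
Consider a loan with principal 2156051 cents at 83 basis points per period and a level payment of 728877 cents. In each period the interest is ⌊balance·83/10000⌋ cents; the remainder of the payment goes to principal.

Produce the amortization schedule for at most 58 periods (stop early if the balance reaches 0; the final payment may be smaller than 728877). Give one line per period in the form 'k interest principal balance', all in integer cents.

1. interest=⌊2156051·83/10000⌋=17895; principal=728877-17895=710982; balance=2156051-710982=1445069
2. interest=⌊1445069·83/10000⌋=11994; principal=728877-11994=716883; balance=1445069-716883=728186
3. interest=⌊728186·83/10000⌋=6043; principal=728877-6043=722834; balance=728186-722834=5352
4. interest=⌊5352·83/10000⌋=44; principal=min(728877-44,5352)=5352; balance=5352-5352=0

1 17895 710982 1445069
2 11994 716883 728186
3 6043 722834 5352
4 44 5352 0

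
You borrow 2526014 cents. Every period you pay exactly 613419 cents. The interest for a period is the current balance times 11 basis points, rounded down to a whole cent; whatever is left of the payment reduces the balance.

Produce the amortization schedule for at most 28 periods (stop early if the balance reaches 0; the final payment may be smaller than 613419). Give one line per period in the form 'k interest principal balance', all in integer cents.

1. interest=⌊2526014·11/10000⌋=2778; principal=613419-2778=610641; balance=2526014-610641=1915373
2. interest=⌊1915373·11/10000⌋=2106; principal=613419-2106=611313; balance=1915373-611313=1304060
3. interest=⌊1304060·11/10000⌋=1434; principal=613419-1434=611985; balance=1304060-611985=692075
4. interest=⌊692075·11/10000⌋=761; principal=613419-761=612658; balance=692075-612658=79417
5. interest=⌊79417·11/10000⌋=87; principal=min(613419-87,79417)=79417; balance=79417-79417=0

1 2778 610641 1915373
2 2106 611313 1304060
3 1434 611985 692075
4 761 612658 79417
5 87 79417 0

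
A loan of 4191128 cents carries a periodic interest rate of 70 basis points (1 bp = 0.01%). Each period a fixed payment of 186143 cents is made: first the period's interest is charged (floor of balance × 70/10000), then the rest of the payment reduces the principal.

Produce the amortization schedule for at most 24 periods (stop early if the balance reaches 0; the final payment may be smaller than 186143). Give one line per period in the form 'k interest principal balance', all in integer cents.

1. interest=⌊4191128·70/10000⌋=29337; principal=186143-29337=156806; balance=4191128-156806=4034322
2. interest=⌊4034322·70/10000⌋=28240; principal=186143-28240=157903; balance=4034322-157903=3876419
3. interest=⌊3876419·70/10000⌋=27134; principal=186143-27134=159009; balance=3876419-159009=3717410
4. interest=⌊3717410·70/10000⌋=26021; principal=186143-26021=160122; balance=3717410-160122=3557288
5. interest=⌊3557288·70/10000⌋=24901; principal=186143-24901=161242; balance=3557288-161242=3396046
6. interest=⌊3396046·70/10000⌋=23772; principal=186143-23772=162371; balance=3396046-162371=3233675
7. interest=⌊3233675·70/10000⌋=22635; principal=186143-22635=163508; balance=3233675-163508=3070167
8. interest=⌊3070167·70/10000⌋=21491; principal=186143-21491=164652; balance=3070167-164652=2905515
9. interest=⌊2905515·70/10000⌋=20338; principal=186143-20338=165805; balance=2905515-165805=2739710
10. interest=⌊2739710·70/10000⌋=19177; principal=186143-19177=166966; balance=2739710-166966=2572744
11. interest=⌊2572744·70/10000⌋=18009; principal=186143-18009=168134; balance=2572744-168134=2404610
12. interest=⌊2404610·70/10000⌋=16832; principal=186143-16832=169311; balance=2404610-169311=2235299
13. interest=⌊2235299·70/10000⌋=15647; principal=186143-15647=170496; balance=2235299-170496=2064803
14. interest=⌊2064803·70/10000⌋=14453; principal=186143-14453=171690; balance=2064803-171690=1893113
15. interest=⌊1893113·70/10000⌋=13251; principal=186143-13251=172892; balance=1893113-172892=1720221
16. interest=⌊1720221·70/10000⌋=12041; principal=186143-12041=174102; balance=1720221-174102=1546119
17. interest=⌊1546119·70/10000⌋=10822; principal=186143-10822=175321; balance=1546119-175321=1370798
18. interest=⌊1370798·70/10000⌋=9595; principal=186143-9595=176548; balance=1370798-176548=1194250
19. interest=⌊1194250·70/10000⌋=8359; principal=186143-8359=177784; balance=1194250-177784=1016466
20. interest=⌊1016466·70/10000⌋=7115; principal=186143-7115=179028; balance=1016466-179028=837438
21. interest=⌊837438·70/10000⌋=5862; principal=186143-5862=180281; balance=837438-180281=657157
22. interest=⌊657157·70/10000⌋=4600; principal=186143-4600=181543; balance=657157-181543=475614
23. interest=⌊475614·70/10000⌋=3329; principal=186143-3329=182814; balance=475614-182814=292800
24. interest=⌊292800·70/10000⌋=2049; principal=186143-2049=184094; balance=292800-184094=108706

1 29337 156806 4034322
2 28240 157903 3876419
3 27134 159009 3717410
4 26021 160122 3557288
5 24901 161242 3396046
6 23772 162371 3233675
7 22635 163508 3070167
8 21491 164652 2905515
9 20338 165805 2739710
10 19177 166966 2572744
11 18009 168134 2404610
12 16832 169311 2235299
13 15647 170496 2064803
14 14453 171690 1893113
15 13251 172892 1720221
16 12041 174102 1546119
17 10822 175321 1370798
18 9595 176548 1194250
19 8359 177784 1016466
20 7115 179028 837438
21 5862 180281 657157
22 4600 181543 475614
23 3329 182814 292800
24 2049 184094 108706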